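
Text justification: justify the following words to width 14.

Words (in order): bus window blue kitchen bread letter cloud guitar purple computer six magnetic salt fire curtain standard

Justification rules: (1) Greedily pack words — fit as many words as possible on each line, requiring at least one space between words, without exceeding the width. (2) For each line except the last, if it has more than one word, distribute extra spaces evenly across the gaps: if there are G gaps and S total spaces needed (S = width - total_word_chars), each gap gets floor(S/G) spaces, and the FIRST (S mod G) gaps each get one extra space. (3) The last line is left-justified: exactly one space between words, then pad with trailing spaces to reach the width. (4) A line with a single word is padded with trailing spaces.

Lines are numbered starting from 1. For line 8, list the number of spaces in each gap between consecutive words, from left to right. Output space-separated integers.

Line 1: ['bus', 'window'] (min_width=10, slack=4)
Line 2: ['blue', 'kitchen'] (min_width=12, slack=2)
Line 3: ['bread', 'letter'] (min_width=12, slack=2)
Line 4: ['cloud', 'guitar'] (min_width=12, slack=2)
Line 5: ['purple'] (min_width=6, slack=8)
Line 6: ['computer', 'six'] (min_width=12, slack=2)
Line 7: ['magnetic', 'salt'] (min_width=13, slack=1)
Line 8: ['fire', 'curtain'] (min_width=12, slack=2)
Line 9: ['standard'] (min_width=8, slack=6)

Answer: 3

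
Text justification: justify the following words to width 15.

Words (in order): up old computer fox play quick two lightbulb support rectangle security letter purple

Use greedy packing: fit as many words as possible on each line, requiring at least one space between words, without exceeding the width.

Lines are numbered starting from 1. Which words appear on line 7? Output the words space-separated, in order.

Answer: purple

Derivation:
Line 1: ['up', 'old', 'computer'] (min_width=15, slack=0)
Line 2: ['fox', 'play', 'quick'] (min_width=14, slack=1)
Line 3: ['two', 'lightbulb'] (min_width=13, slack=2)
Line 4: ['support'] (min_width=7, slack=8)
Line 5: ['rectangle'] (min_width=9, slack=6)
Line 6: ['security', 'letter'] (min_width=15, slack=0)
Line 7: ['purple'] (min_width=6, slack=9)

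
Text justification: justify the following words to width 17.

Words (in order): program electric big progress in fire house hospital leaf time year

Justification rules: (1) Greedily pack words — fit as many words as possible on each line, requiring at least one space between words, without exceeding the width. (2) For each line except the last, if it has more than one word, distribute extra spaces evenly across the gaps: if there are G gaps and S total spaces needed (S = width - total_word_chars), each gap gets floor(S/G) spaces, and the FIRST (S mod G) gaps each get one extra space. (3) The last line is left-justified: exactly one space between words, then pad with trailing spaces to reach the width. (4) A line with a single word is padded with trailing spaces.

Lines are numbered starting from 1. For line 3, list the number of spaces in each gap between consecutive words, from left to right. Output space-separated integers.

Line 1: ['program', 'electric'] (min_width=16, slack=1)
Line 2: ['big', 'progress', 'in'] (min_width=15, slack=2)
Line 3: ['fire', 'house'] (min_width=10, slack=7)
Line 4: ['hospital', 'leaf'] (min_width=13, slack=4)
Line 5: ['time', 'year'] (min_width=9, slack=8)

Answer: 8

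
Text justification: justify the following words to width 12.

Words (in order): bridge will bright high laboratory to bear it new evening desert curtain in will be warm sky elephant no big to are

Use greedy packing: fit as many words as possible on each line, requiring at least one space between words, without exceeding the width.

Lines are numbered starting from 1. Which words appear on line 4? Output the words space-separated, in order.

Line 1: ['bridge', 'will'] (min_width=11, slack=1)
Line 2: ['bright', 'high'] (min_width=11, slack=1)
Line 3: ['laboratory'] (min_width=10, slack=2)
Line 4: ['to', 'bear', 'it'] (min_width=10, slack=2)
Line 5: ['new', 'evening'] (min_width=11, slack=1)
Line 6: ['desert'] (min_width=6, slack=6)
Line 7: ['curtain', 'in'] (min_width=10, slack=2)
Line 8: ['will', 'be', 'warm'] (min_width=12, slack=0)
Line 9: ['sky', 'elephant'] (min_width=12, slack=0)
Line 10: ['no', 'big', 'to'] (min_width=9, slack=3)
Line 11: ['are'] (min_width=3, slack=9)

Answer: to bear it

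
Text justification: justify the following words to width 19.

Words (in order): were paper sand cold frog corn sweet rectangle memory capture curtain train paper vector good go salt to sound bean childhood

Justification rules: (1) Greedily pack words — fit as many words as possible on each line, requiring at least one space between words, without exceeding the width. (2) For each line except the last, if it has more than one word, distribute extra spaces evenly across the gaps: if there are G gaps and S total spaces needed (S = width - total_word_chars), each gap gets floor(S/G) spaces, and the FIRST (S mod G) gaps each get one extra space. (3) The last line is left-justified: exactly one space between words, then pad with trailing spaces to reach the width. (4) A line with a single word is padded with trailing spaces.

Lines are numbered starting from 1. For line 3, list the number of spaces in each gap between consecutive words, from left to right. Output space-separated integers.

Line 1: ['were', 'paper', 'sand'] (min_width=15, slack=4)
Line 2: ['cold', 'frog', 'corn'] (min_width=14, slack=5)
Line 3: ['sweet', 'rectangle'] (min_width=15, slack=4)
Line 4: ['memory', 'capture'] (min_width=14, slack=5)
Line 5: ['curtain', 'train', 'paper'] (min_width=19, slack=0)
Line 6: ['vector', 'good', 'go', 'salt'] (min_width=19, slack=0)
Line 7: ['to', 'sound', 'bean'] (min_width=13, slack=6)
Line 8: ['childhood'] (min_width=9, slack=10)

Answer: 5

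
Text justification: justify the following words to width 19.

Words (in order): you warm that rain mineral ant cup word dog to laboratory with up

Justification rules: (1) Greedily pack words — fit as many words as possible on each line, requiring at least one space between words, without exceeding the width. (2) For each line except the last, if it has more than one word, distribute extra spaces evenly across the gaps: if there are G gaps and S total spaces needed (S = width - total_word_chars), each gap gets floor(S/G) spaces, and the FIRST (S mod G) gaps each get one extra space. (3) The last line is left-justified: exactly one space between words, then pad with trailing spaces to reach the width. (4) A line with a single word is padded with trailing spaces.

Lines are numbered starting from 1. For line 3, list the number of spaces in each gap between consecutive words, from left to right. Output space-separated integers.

Line 1: ['you', 'warm', 'that', 'rain'] (min_width=18, slack=1)
Line 2: ['mineral', 'ant', 'cup'] (min_width=15, slack=4)
Line 3: ['word', 'dog', 'to'] (min_width=11, slack=8)
Line 4: ['laboratory', 'with', 'up'] (min_width=18, slack=1)

Answer: 5 5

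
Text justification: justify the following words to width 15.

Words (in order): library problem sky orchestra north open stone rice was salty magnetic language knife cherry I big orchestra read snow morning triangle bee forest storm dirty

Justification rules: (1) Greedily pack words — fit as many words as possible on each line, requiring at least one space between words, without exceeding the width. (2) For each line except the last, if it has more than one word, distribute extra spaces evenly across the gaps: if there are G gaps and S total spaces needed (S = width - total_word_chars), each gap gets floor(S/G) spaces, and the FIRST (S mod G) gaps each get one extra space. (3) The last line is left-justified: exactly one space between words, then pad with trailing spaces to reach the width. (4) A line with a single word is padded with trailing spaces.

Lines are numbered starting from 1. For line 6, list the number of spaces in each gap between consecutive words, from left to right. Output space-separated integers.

Line 1: ['library', 'problem'] (min_width=15, slack=0)
Line 2: ['sky', 'orchestra'] (min_width=13, slack=2)
Line 3: ['north', 'open'] (min_width=10, slack=5)
Line 4: ['stone', 'rice', 'was'] (min_width=14, slack=1)
Line 5: ['salty', 'magnetic'] (min_width=14, slack=1)
Line 6: ['language', 'knife'] (min_width=14, slack=1)
Line 7: ['cherry', 'I', 'big'] (min_width=12, slack=3)
Line 8: ['orchestra', 'read'] (min_width=14, slack=1)
Line 9: ['snow', 'morning'] (min_width=12, slack=3)
Line 10: ['triangle', 'bee'] (min_width=12, slack=3)
Line 11: ['forest', 'storm'] (min_width=12, slack=3)
Line 12: ['dirty'] (min_width=5, slack=10)

Answer: 2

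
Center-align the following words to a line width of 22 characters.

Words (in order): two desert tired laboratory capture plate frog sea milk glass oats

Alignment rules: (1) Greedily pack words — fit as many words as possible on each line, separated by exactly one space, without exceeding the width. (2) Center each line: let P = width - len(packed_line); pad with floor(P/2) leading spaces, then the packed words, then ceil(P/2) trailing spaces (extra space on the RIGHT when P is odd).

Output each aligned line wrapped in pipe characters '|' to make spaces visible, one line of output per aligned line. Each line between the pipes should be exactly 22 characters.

Answer: |   two desert tired   |
|  laboratory capture  |
| plate frog sea milk  |
|      glass oats      |

Derivation:
Line 1: ['two', 'desert', 'tired'] (min_width=16, slack=6)
Line 2: ['laboratory', 'capture'] (min_width=18, slack=4)
Line 3: ['plate', 'frog', 'sea', 'milk'] (min_width=19, slack=3)
Line 4: ['glass', 'oats'] (min_width=10, slack=12)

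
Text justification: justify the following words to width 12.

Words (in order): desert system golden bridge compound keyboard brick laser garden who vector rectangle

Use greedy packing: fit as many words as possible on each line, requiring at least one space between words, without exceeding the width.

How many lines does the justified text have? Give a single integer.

Answer: 10

Derivation:
Line 1: ['desert'] (min_width=6, slack=6)
Line 2: ['system'] (min_width=6, slack=6)
Line 3: ['golden'] (min_width=6, slack=6)
Line 4: ['bridge'] (min_width=6, slack=6)
Line 5: ['compound'] (min_width=8, slack=4)
Line 6: ['keyboard'] (min_width=8, slack=4)
Line 7: ['brick', 'laser'] (min_width=11, slack=1)
Line 8: ['garden', 'who'] (min_width=10, slack=2)
Line 9: ['vector'] (min_width=6, slack=6)
Line 10: ['rectangle'] (min_width=9, slack=3)
Total lines: 10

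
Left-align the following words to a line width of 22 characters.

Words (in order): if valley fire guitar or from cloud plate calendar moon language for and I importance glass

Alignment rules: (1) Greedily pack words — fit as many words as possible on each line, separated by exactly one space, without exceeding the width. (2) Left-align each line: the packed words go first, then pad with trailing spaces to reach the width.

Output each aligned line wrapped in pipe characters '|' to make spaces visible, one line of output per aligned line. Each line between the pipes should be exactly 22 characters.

Line 1: ['if', 'valley', 'fire', 'guitar'] (min_width=21, slack=1)
Line 2: ['or', 'from', 'cloud', 'plate'] (min_width=19, slack=3)
Line 3: ['calendar', 'moon', 'language'] (min_width=22, slack=0)
Line 4: ['for', 'and', 'I', 'importance'] (min_width=20, slack=2)
Line 5: ['glass'] (min_width=5, slack=17)

Answer: |if valley fire guitar |
|or from cloud plate   |
|calendar moon language|
|for and I importance  |
|glass                 |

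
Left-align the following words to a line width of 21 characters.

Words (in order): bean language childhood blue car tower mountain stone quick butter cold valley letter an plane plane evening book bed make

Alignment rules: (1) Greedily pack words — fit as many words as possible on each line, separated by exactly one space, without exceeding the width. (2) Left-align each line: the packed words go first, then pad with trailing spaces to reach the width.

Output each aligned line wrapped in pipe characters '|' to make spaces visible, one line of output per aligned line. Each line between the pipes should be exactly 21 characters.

Answer: |bean language        |
|childhood blue car   |
|tower mountain stone |
|quick butter cold    |
|valley letter an     |
|plane plane evening  |
|book bed make        |

Derivation:
Line 1: ['bean', 'language'] (min_width=13, slack=8)
Line 2: ['childhood', 'blue', 'car'] (min_width=18, slack=3)
Line 3: ['tower', 'mountain', 'stone'] (min_width=20, slack=1)
Line 4: ['quick', 'butter', 'cold'] (min_width=17, slack=4)
Line 5: ['valley', 'letter', 'an'] (min_width=16, slack=5)
Line 6: ['plane', 'plane', 'evening'] (min_width=19, slack=2)
Line 7: ['book', 'bed', 'make'] (min_width=13, slack=8)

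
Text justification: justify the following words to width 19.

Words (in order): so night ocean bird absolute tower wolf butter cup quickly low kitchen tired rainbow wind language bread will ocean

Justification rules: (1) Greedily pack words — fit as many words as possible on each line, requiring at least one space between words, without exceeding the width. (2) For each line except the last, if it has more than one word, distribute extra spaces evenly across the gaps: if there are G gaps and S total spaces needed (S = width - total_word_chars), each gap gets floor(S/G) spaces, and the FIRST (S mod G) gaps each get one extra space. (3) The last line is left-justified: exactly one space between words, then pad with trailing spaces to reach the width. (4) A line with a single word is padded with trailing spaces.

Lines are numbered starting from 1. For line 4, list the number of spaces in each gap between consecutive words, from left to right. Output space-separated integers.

Answer: 2 2

Derivation:
Line 1: ['so', 'night', 'ocean', 'bird'] (min_width=19, slack=0)
Line 2: ['absolute', 'tower', 'wolf'] (min_width=19, slack=0)
Line 3: ['butter', 'cup', 'quickly'] (min_width=18, slack=1)
Line 4: ['low', 'kitchen', 'tired'] (min_width=17, slack=2)
Line 5: ['rainbow', 'wind'] (min_width=12, slack=7)
Line 6: ['language', 'bread', 'will'] (min_width=19, slack=0)
Line 7: ['ocean'] (min_width=5, slack=14)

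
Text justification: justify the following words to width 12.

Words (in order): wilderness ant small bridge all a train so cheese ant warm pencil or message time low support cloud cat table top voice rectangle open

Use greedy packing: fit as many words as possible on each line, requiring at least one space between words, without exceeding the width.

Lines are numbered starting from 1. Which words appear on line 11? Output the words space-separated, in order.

Answer: table top

Derivation:
Line 1: ['wilderness'] (min_width=10, slack=2)
Line 2: ['ant', 'small'] (min_width=9, slack=3)
Line 3: ['bridge', 'all', 'a'] (min_width=12, slack=0)
Line 4: ['train', 'so'] (min_width=8, slack=4)
Line 5: ['cheese', 'ant'] (min_width=10, slack=2)
Line 6: ['warm', 'pencil'] (min_width=11, slack=1)
Line 7: ['or', 'message'] (min_width=10, slack=2)
Line 8: ['time', 'low'] (min_width=8, slack=4)
Line 9: ['support'] (min_width=7, slack=5)
Line 10: ['cloud', 'cat'] (min_width=9, slack=3)
Line 11: ['table', 'top'] (min_width=9, slack=3)
Line 12: ['voice'] (min_width=5, slack=7)
Line 13: ['rectangle'] (min_width=9, slack=3)
Line 14: ['open'] (min_width=4, slack=8)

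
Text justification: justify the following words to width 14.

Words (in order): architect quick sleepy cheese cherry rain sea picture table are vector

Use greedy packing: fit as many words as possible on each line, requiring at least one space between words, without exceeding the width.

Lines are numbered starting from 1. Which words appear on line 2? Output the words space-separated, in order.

Line 1: ['architect'] (min_width=9, slack=5)
Line 2: ['quick', 'sleepy'] (min_width=12, slack=2)
Line 3: ['cheese', 'cherry'] (min_width=13, slack=1)
Line 4: ['rain', 'sea'] (min_width=8, slack=6)
Line 5: ['picture', 'table'] (min_width=13, slack=1)
Line 6: ['are', 'vector'] (min_width=10, slack=4)

Answer: quick sleepy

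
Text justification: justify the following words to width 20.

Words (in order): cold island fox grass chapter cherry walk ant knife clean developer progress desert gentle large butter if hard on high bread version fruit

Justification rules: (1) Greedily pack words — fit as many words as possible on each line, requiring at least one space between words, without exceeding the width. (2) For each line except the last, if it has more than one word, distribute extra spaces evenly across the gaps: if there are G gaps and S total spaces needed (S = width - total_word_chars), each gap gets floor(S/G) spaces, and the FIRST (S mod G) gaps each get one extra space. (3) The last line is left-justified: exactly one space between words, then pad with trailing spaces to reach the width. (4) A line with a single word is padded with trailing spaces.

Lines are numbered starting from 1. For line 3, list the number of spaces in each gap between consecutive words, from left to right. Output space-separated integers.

Line 1: ['cold', 'island', 'fox'] (min_width=15, slack=5)
Line 2: ['grass', 'chapter', 'cherry'] (min_width=20, slack=0)
Line 3: ['walk', 'ant', 'knife', 'clean'] (min_width=20, slack=0)
Line 4: ['developer', 'progress'] (min_width=18, slack=2)
Line 5: ['desert', 'gentle', 'large'] (min_width=19, slack=1)
Line 6: ['butter', 'if', 'hard', 'on'] (min_width=17, slack=3)
Line 7: ['high', 'bread', 'version'] (min_width=18, slack=2)
Line 8: ['fruit'] (min_width=5, slack=15)

Answer: 1 1 1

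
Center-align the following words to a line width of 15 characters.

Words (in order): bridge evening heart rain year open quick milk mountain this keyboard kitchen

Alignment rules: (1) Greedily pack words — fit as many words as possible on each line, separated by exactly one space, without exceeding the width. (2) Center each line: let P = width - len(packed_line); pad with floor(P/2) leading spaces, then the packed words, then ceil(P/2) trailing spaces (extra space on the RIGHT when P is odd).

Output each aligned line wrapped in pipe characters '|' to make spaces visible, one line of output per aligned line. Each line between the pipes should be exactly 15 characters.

Line 1: ['bridge', 'evening'] (min_width=14, slack=1)
Line 2: ['heart', 'rain', 'year'] (min_width=15, slack=0)
Line 3: ['open', 'quick', 'milk'] (min_width=15, slack=0)
Line 4: ['mountain', 'this'] (min_width=13, slack=2)
Line 5: ['keyboard'] (min_width=8, slack=7)
Line 6: ['kitchen'] (min_width=7, slack=8)

Answer: |bridge evening |
|heart rain year|
|open quick milk|
| mountain this |
|   keyboard    |
|    kitchen    |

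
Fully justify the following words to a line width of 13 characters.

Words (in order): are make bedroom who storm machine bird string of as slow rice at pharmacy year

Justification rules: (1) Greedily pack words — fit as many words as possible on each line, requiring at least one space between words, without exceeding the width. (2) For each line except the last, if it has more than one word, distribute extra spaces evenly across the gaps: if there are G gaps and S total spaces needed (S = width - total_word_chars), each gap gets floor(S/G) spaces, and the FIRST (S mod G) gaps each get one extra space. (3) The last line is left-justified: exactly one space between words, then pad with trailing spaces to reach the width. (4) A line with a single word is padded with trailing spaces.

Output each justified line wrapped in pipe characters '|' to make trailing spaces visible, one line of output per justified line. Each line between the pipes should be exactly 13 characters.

Line 1: ['are', 'make'] (min_width=8, slack=5)
Line 2: ['bedroom', 'who'] (min_width=11, slack=2)
Line 3: ['storm', 'machine'] (min_width=13, slack=0)
Line 4: ['bird', 'string'] (min_width=11, slack=2)
Line 5: ['of', 'as', 'slow'] (min_width=10, slack=3)
Line 6: ['rice', 'at'] (min_width=7, slack=6)
Line 7: ['pharmacy', 'year'] (min_width=13, slack=0)

Answer: |are      make|
|bedroom   who|
|storm machine|
|bird   string|
|of   as  slow|
|rice       at|
|pharmacy year|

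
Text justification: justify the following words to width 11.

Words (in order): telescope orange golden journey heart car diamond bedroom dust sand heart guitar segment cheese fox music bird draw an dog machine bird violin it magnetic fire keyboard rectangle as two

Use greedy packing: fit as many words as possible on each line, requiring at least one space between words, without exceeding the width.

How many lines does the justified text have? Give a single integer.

Line 1: ['telescope'] (min_width=9, slack=2)
Line 2: ['orange'] (min_width=6, slack=5)
Line 3: ['golden'] (min_width=6, slack=5)
Line 4: ['journey'] (min_width=7, slack=4)
Line 5: ['heart', 'car'] (min_width=9, slack=2)
Line 6: ['diamond'] (min_width=7, slack=4)
Line 7: ['bedroom'] (min_width=7, slack=4)
Line 8: ['dust', 'sand'] (min_width=9, slack=2)
Line 9: ['heart'] (min_width=5, slack=6)
Line 10: ['guitar'] (min_width=6, slack=5)
Line 11: ['segment'] (min_width=7, slack=4)
Line 12: ['cheese', 'fox'] (min_width=10, slack=1)
Line 13: ['music', 'bird'] (min_width=10, slack=1)
Line 14: ['draw', 'an', 'dog'] (min_width=11, slack=0)
Line 15: ['machine'] (min_width=7, slack=4)
Line 16: ['bird', 'violin'] (min_width=11, slack=0)
Line 17: ['it', 'magnetic'] (min_width=11, slack=0)
Line 18: ['fire'] (min_width=4, slack=7)
Line 19: ['keyboard'] (min_width=8, slack=3)
Line 20: ['rectangle'] (min_width=9, slack=2)
Line 21: ['as', 'two'] (min_width=6, slack=5)
Total lines: 21

Answer: 21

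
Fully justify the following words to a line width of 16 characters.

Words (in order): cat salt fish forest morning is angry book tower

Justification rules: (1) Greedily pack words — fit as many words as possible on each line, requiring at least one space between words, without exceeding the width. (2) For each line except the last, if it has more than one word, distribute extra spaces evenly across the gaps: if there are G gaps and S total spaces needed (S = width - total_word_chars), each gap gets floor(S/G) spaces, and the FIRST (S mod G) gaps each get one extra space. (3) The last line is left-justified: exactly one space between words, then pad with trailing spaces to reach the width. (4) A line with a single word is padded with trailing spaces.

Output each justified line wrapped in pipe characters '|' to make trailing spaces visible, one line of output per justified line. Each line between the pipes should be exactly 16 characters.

Line 1: ['cat', 'salt', 'fish'] (min_width=13, slack=3)
Line 2: ['forest', 'morning'] (min_width=14, slack=2)
Line 3: ['is', 'angry', 'book'] (min_width=13, slack=3)
Line 4: ['tower'] (min_width=5, slack=11)

Answer: |cat   salt  fish|
|forest   morning|
|is   angry  book|
|tower           |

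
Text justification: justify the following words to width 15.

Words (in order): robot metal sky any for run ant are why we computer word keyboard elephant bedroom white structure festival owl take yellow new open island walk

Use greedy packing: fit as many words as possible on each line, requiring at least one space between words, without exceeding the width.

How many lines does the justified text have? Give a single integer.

Line 1: ['robot', 'metal', 'sky'] (min_width=15, slack=0)
Line 2: ['any', 'for', 'run', 'ant'] (min_width=15, slack=0)
Line 3: ['are', 'why', 'we'] (min_width=10, slack=5)
Line 4: ['computer', 'word'] (min_width=13, slack=2)
Line 5: ['keyboard'] (min_width=8, slack=7)
Line 6: ['elephant'] (min_width=8, slack=7)
Line 7: ['bedroom', 'white'] (min_width=13, slack=2)
Line 8: ['structure'] (min_width=9, slack=6)
Line 9: ['festival', 'owl'] (min_width=12, slack=3)
Line 10: ['take', 'yellow', 'new'] (min_width=15, slack=0)
Line 11: ['open', 'island'] (min_width=11, slack=4)
Line 12: ['walk'] (min_width=4, slack=11)
Total lines: 12

Answer: 12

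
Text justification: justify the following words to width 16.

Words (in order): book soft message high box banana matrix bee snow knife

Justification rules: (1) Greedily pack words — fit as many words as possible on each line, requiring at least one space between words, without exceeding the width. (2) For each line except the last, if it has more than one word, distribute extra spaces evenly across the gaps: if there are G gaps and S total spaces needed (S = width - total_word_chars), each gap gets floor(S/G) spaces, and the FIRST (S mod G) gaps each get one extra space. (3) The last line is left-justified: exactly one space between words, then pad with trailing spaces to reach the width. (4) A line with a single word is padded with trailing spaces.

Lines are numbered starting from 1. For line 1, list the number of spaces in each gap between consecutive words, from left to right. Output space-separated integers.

Answer: 8

Derivation:
Line 1: ['book', 'soft'] (min_width=9, slack=7)
Line 2: ['message', 'high', 'box'] (min_width=16, slack=0)
Line 3: ['banana', 'matrix'] (min_width=13, slack=3)
Line 4: ['bee', 'snow', 'knife'] (min_width=14, slack=2)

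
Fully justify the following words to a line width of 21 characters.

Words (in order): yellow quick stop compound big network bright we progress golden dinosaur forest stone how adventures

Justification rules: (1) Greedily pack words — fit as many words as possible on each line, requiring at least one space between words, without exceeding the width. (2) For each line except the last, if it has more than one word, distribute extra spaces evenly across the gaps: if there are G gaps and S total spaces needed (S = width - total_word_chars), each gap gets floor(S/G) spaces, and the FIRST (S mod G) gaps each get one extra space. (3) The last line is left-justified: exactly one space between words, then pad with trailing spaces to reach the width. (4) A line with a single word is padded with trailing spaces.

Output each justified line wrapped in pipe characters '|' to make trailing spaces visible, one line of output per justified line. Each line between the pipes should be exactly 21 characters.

Answer: |yellow   quick   stop|
|compound  big network|
|bright   we  progress|
|golden       dinosaur|
|forest    stone   how|
|adventures           |

Derivation:
Line 1: ['yellow', 'quick', 'stop'] (min_width=17, slack=4)
Line 2: ['compound', 'big', 'network'] (min_width=20, slack=1)
Line 3: ['bright', 'we', 'progress'] (min_width=18, slack=3)
Line 4: ['golden', 'dinosaur'] (min_width=15, slack=6)
Line 5: ['forest', 'stone', 'how'] (min_width=16, slack=5)
Line 6: ['adventures'] (min_width=10, slack=11)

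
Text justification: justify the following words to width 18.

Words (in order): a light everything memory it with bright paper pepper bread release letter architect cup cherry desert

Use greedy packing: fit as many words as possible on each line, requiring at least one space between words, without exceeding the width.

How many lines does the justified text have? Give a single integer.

Line 1: ['a', 'light', 'everything'] (min_width=18, slack=0)
Line 2: ['memory', 'it', 'with'] (min_width=14, slack=4)
Line 3: ['bright', 'paper'] (min_width=12, slack=6)
Line 4: ['pepper', 'bread'] (min_width=12, slack=6)
Line 5: ['release', 'letter'] (min_width=14, slack=4)
Line 6: ['architect', 'cup'] (min_width=13, slack=5)
Line 7: ['cherry', 'desert'] (min_width=13, slack=5)
Total lines: 7

Answer: 7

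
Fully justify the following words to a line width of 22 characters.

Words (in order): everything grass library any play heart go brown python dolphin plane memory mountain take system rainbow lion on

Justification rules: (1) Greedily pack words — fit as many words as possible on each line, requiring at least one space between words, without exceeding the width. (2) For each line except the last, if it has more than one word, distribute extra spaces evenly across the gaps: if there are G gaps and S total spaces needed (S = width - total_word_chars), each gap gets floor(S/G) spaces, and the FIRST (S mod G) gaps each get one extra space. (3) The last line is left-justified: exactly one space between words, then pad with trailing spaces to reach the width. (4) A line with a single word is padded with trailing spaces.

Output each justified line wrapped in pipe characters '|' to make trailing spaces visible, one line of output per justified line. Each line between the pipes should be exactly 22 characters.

Line 1: ['everything', 'grass'] (min_width=16, slack=6)
Line 2: ['library', 'any', 'play', 'heart'] (min_width=22, slack=0)
Line 3: ['go', 'brown', 'python'] (min_width=15, slack=7)
Line 4: ['dolphin', 'plane', 'memory'] (min_width=20, slack=2)
Line 5: ['mountain', 'take', 'system'] (min_width=20, slack=2)
Line 6: ['rainbow', 'lion', 'on'] (min_width=15, slack=7)

Answer: |everything       grass|
|library any play heart|
|go     brown    python|
|dolphin  plane  memory|
|mountain  take  system|
|rainbow lion on       |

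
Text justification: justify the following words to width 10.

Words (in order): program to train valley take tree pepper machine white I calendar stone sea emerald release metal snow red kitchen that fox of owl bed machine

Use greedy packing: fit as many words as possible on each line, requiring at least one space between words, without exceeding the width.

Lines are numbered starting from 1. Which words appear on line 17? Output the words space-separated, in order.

Line 1: ['program', 'to'] (min_width=10, slack=0)
Line 2: ['train'] (min_width=5, slack=5)
Line 3: ['valley'] (min_width=6, slack=4)
Line 4: ['take', 'tree'] (min_width=9, slack=1)
Line 5: ['pepper'] (min_width=6, slack=4)
Line 6: ['machine'] (min_width=7, slack=3)
Line 7: ['white', 'I'] (min_width=7, slack=3)
Line 8: ['calendar'] (min_width=8, slack=2)
Line 9: ['stone', 'sea'] (min_width=9, slack=1)
Line 10: ['emerald'] (min_width=7, slack=3)
Line 11: ['release'] (min_width=7, slack=3)
Line 12: ['metal', 'snow'] (min_width=10, slack=0)
Line 13: ['red'] (min_width=3, slack=7)
Line 14: ['kitchen'] (min_width=7, slack=3)
Line 15: ['that', 'fox'] (min_width=8, slack=2)
Line 16: ['of', 'owl', 'bed'] (min_width=10, slack=0)
Line 17: ['machine'] (min_width=7, slack=3)

Answer: machine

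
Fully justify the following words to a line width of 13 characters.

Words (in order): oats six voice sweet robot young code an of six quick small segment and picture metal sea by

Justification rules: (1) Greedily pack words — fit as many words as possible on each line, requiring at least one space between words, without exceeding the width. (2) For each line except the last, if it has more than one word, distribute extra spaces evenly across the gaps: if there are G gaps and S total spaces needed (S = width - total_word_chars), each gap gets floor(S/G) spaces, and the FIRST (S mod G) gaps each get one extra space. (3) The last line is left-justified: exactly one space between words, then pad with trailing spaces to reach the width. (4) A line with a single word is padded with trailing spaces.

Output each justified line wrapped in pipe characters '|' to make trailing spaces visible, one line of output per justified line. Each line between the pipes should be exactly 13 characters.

Line 1: ['oats', 'six'] (min_width=8, slack=5)
Line 2: ['voice', 'sweet'] (min_width=11, slack=2)
Line 3: ['robot', 'young'] (min_width=11, slack=2)
Line 4: ['code', 'an', 'of'] (min_width=10, slack=3)
Line 5: ['six', 'quick'] (min_width=9, slack=4)
Line 6: ['small', 'segment'] (min_width=13, slack=0)
Line 7: ['and', 'picture'] (min_width=11, slack=2)
Line 8: ['metal', 'sea', 'by'] (min_width=12, slack=1)

Answer: |oats      six|
|voice   sweet|
|robot   young|
|code   an  of|
|six     quick|
|small segment|
|and   picture|
|metal sea by |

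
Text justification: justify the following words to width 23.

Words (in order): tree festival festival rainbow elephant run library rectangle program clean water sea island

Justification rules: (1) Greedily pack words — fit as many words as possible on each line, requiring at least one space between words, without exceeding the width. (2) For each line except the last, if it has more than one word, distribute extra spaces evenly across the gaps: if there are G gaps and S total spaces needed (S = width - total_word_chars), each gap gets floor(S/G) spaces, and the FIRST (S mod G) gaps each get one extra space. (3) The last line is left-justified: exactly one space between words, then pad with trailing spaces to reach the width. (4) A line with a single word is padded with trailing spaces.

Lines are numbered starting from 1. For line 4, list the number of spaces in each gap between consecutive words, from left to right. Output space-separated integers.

Answer: 1 1 1

Derivation:
Line 1: ['tree', 'festival', 'festival'] (min_width=22, slack=1)
Line 2: ['rainbow', 'elephant', 'run'] (min_width=20, slack=3)
Line 3: ['library', 'rectangle'] (min_width=17, slack=6)
Line 4: ['program', 'clean', 'water', 'sea'] (min_width=23, slack=0)
Line 5: ['island'] (min_width=6, slack=17)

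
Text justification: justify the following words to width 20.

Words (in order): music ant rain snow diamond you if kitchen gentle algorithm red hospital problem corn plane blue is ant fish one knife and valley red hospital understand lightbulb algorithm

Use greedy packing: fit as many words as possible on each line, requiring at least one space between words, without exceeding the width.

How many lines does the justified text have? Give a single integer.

Line 1: ['music', 'ant', 'rain', 'snow'] (min_width=19, slack=1)
Line 2: ['diamond', 'you', 'if'] (min_width=14, slack=6)
Line 3: ['kitchen', 'gentle'] (min_width=14, slack=6)
Line 4: ['algorithm', 'red'] (min_width=13, slack=7)
Line 5: ['hospital', 'problem'] (min_width=16, slack=4)
Line 6: ['corn', 'plane', 'blue', 'is'] (min_width=18, slack=2)
Line 7: ['ant', 'fish', 'one', 'knife'] (min_width=18, slack=2)
Line 8: ['and', 'valley', 'red'] (min_width=14, slack=6)
Line 9: ['hospital', 'understand'] (min_width=19, slack=1)
Line 10: ['lightbulb', 'algorithm'] (min_width=19, slack=1)
Total lines: 10

Answer: 10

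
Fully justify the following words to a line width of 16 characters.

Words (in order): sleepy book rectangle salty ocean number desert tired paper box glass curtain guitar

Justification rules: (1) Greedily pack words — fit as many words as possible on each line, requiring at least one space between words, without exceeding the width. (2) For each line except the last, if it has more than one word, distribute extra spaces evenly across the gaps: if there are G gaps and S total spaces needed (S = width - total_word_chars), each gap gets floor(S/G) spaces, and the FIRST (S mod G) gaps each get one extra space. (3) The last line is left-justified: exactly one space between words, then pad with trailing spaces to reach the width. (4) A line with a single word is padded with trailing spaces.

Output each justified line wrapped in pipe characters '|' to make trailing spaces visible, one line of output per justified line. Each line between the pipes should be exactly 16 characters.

Line 1: ['sleepy', 'book'] (min_width=11, slack=5)
Line 2: ['rectangle', 'salty'] (min_width=15, slack=1)
Line 3: ['ocean', 'number'] (min_width=12, slack=4)
Line 4: ['desert', 'tired'] (min_width=12, slack=4)
Line 5: ['paper', 'box', 'glass'] (min_width=15, slack=1)
Line 6: ['curtain', 'guitar'] (min_width=14, slack=2)

Answer: |sleepy      book|
|rectangle  salty|
|ocean     number|
|desert     tired|
|paper  box glass|
|curtain guitar  |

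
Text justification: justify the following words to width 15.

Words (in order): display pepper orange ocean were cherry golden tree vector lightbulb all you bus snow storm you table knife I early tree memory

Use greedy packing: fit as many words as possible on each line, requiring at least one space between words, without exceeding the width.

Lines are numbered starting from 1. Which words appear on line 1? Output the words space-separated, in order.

Answer: display pepper

Derivation:
Line 1: ['display', 'pepper'] (min_width=14, slack=1)
Line 2: ['orange', 'ocean'] (min_width=12, slack=3)
Line 3: ['were', 'cherry'] (min_width=11, slack=4)
Line 4: ['golden', 'tree'] (min_width=11, slack=4)
Line 5: ['vector'] (min_width=6, slack=9)
Line 6: ['lightbulb', 'all'] (min_width=13, slack=2)
Line 7: ['you', 'bus', 'snow'] (min_width=12, slack=3)
Line 8: ['storm', 'you', 'table'] (min_width=15, slack=0)
Line 9: ['knife', 'I', 'early'] (min_width=13, slack=2)
Line 10: ['tree', 'memory'] (min_width=11, slack=4)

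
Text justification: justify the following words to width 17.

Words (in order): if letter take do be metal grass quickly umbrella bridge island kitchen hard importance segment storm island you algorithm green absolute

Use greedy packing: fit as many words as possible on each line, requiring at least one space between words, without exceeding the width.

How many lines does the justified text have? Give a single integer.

Answer: 10

Derivation:
Line 1: ['if', 'letter', 'take', 'do'] (min_width=17, slack=0)
Line 2: ['be', 'metal', 'grass'] (min_width=14, slack=3)
Line 3: ['quickly', 'umbrella'] (min_width=16, slack=1)
Line 4: ['bridge', 'island'] (min_width=13, slack=4)
Line 5: ['kitchen', 'hard'] (min_width=12, slack=5)
Line 6: ['importance'] (min_width=10, slack=7)
Line 7: ['segment', 'storm'] (min_width=13, slack=4)
Line 8: ['island', 'you'] (min_width=10, slack=7)
Line 9: ['algorithm', 'green'] (min_width=15, slack=2)
Line 10: ['absolute'] (min_width=8, slack=9)
Total lines: 10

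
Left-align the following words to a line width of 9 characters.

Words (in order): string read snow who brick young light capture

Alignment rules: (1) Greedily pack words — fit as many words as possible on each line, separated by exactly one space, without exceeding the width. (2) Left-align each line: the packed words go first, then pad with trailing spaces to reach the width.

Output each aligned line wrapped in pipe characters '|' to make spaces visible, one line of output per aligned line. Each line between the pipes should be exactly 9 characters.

Line 1: ['string'] (min_width=6, slack=3)
Line 2: ['read', 'snow'] (min_width=9, slack=0)
Line 3: ['who', 'brick'] (min_width=9, slack=0)
Line 4: ['young'] (min_width=5, slack=4)
Line 5: ['light'] (min_width=5, slack=4)
Line 6: ['capture'] (min_width=7, slack=2)

Answer: |string   |
|read snow|
|who brick|
|young    |
|light    |
|capture  |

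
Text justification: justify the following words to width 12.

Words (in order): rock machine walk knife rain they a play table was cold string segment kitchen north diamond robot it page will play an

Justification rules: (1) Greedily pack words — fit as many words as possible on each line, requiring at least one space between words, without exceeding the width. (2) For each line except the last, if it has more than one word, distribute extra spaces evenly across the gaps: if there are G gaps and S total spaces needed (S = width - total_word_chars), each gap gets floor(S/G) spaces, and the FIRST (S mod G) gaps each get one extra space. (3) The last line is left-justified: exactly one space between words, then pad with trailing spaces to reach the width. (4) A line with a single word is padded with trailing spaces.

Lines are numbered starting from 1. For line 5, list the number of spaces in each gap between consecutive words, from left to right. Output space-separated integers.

Line 1: ['rock', 'machine'] (min_width=12, slack=0)
Line 2: ['walk', 'knife'] (min_width=10, slack=2)
Line 3: ['rain', 'they', 'a'] (min_width=11, slack=1)
Line 4: ['play', 'table'] (min_width=10, slack=2)
Line 5: ['was', 'cold'] (min_width=8, slack=4)
Line 6: ['string'] (min_width=6, slack=6)
Line 7: ['segment'] (min_width=7, slack=5)
Line 8: ['kitchen'] (min_width=7, slack=5)
Line 9: ['north'] (min_width=5, slack=7)
Line 10: ['diamond'] (min_width=7, slack=5)
Line 11: ['robot', 'it'] (min_width=8, slack=4)
Line 12: ['page', 'will'] (min_width=9, slack=3)
Line 13: ['play', 'an'] (min_width=7, slack=5)

Answer: 5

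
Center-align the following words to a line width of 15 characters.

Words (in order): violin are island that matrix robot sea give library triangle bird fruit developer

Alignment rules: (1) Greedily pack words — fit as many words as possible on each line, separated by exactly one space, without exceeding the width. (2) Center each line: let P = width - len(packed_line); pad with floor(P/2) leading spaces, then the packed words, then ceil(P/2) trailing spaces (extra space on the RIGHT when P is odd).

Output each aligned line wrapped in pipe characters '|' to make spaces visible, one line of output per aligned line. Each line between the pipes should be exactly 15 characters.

Answer: |  violin are   |
|  island that  |
| matrix robot  |
|   sea give    |
|    library    |
| triangle bird |
|fruit developer|

Derivation:
Line 1: ['violin', 'are'] (min_width=10, slack=5)
Line 2: ['island', 'that'] (min_width=11, slack=4)
Line 3: ['matrix', 'robot'] (min_width=12, slack=3)
Line 4: ['sea', 'give'] (min_width=8, slack=7)
Line 5: ['library'] (min_width=7, slack=8)
Line 6: ['triangle', 'bird'] (min_width=13, slack=2)
Line 7: ['fruit', 'developer'] (min_width=15, slack=0)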